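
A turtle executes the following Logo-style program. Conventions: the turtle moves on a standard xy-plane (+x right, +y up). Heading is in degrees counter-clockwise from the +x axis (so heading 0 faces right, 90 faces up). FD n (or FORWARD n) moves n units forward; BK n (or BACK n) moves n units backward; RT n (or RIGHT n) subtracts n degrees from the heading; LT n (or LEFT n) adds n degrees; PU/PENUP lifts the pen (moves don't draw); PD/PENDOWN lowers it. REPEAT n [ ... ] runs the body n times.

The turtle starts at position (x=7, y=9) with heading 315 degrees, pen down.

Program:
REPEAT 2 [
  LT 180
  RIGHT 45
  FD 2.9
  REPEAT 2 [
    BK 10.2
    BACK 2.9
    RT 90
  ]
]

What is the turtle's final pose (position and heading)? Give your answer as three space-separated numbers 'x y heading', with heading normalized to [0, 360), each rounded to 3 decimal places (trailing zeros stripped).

Answer: -22.576 0.851 225

Derivation:
Executing turtle program step by step:
Start: pos=(7,9), heading=315, pen down
REPEAT 2 [
  -- iteration 1/2 --
  LT 180: heading 315 -> 135
  RT 45: heading 135 -> 90
  FD 2.9: (7,9) -> (7,11.9) [heading=90, draw]
  REPEAT 2 [
    -- iteration 1/2 --
    BK 10.2: (7,11.9) -> (7,1.7) [heading=90, draw]
    BK 2.9: (7,1.7) -> (7,-1.2) [heading=90, draw]
    RT 90: heading 90 -> 0
    -- iteration 2/2 --
    BK 10.2: (7,-1.2) -> (-3.2,-1.2) [heading=0, draw]
    BK 2.9: (-3.2,-1.2) -> (-6.1,-1.2) [heading=0, draw]
    RT 90: heading 0 -> 270
  ]
  -- iteration 2/2 --
  LT 180: heading 270 -> 90
  RT 45: heading 90 -> 45
  FD 2.9: (-6.1,-1.2) -> (-4.049,0.851) [heading=45, draw]
  REPEAT 2 [
    -- iteration 1/2 --
    BK 10.2: (-4.049,0.851) -> (-11.262,-6.362) [heading=45, draw]
    BK 2.9: (-11.262,-6.362) -> (-13.312,-8.412) [heading=45, draw]
    RT 90: heading 45 -> 315
    -- iteration 2/2 --
    BK 10.2: (-13.312,-8.412) -> (-20.525,-1.2) [heading=315, draw]
    BK 2.9: (-20.525,-1.2) -> (-22.576,0.851) [heading=315, draw]
    RT 90: heading 315 -> 225
  ]
]
Final: pos=(-22.576,0.851), heading=225, 10 segment(s) drawn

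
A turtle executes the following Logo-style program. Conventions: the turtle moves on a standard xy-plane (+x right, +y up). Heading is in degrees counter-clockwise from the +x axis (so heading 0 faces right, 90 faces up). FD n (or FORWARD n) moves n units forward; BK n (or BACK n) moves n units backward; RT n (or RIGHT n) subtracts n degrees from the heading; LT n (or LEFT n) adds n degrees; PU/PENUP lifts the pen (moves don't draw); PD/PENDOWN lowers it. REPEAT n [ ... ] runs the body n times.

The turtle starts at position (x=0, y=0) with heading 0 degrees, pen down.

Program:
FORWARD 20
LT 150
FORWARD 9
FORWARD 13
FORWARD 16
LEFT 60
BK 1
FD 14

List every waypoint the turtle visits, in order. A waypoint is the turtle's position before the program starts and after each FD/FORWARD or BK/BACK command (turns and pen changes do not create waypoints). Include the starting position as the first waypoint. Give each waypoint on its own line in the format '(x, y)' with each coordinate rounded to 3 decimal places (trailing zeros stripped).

Executing turtle program step by step:
Start: pos=(0,0), heading=0, pen down
FD 20: (0,0) -> (20,0) [heading=0, draw]
LT 150: heading 0 -> 150
FD 9: (20,0) -> (12.206,4.5) [heading=150, draw]
FD 13: (12.206,4.5) -> (0.947,11) [heading=150, draw]
FD 16: (0.947,11) -> (-12.909,19) [heading=150, draw]
LT 60: heading 150 -> 210
BK 1: (-12.909,19) -> (-12.043,19.5) [heading=210, draw]
FD 14: (-12.043,19.5) -> (-24.167,12.5) [heading=210, draw]
Final: pos=(-24.167,12.5), heading=210, 6 segment(s) drawn
Waypoints (7 total):
(0, 0)
(20, 0)
(12.206, 4.5)
(0.947, 11)
(-12.909, 19)
(-12.043, 19.5)
(-24.167, 12.5)

Answer: (0, 0)
(20, 0)
(12.206, 4.5)
(0.947, 11)
(-12.909, 19)
(-12.043, 19.5)
(-24.167, 12.5)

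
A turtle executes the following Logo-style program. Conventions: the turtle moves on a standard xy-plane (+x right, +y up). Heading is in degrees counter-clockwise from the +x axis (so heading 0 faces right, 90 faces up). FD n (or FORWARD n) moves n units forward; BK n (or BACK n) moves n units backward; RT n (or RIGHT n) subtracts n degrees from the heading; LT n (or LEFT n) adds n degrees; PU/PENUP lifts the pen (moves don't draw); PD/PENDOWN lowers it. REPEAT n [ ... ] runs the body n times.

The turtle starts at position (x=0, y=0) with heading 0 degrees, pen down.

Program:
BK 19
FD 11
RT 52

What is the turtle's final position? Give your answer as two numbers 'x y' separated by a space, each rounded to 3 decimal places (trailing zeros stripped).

Answer: -8 0

Derivation:
Executing turtle program step by step:
Start: pos=(0,0), heading=0, pen down
BK 19: (0,0) -> (-19,0) [heading=0, draw]
FD 11: (-19,0) -> (-8,0) [heading=0, draw]
RT 52: heading 0 -> 308
Final: pos=(-8,0), heading=308, 2 segment(s) drawn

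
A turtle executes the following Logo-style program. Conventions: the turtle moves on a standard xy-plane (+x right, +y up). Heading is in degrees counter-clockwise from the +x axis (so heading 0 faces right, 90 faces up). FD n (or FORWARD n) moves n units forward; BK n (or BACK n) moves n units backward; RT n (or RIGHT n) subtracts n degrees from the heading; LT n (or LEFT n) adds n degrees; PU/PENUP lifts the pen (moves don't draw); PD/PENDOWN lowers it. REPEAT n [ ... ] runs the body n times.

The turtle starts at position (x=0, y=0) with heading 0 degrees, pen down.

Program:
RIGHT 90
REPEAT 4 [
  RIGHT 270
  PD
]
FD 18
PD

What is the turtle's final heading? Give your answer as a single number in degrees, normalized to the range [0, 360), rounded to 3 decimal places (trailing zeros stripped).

Answer: 270

Derivation:
Executing turtle program step by step:
Start: pos=(0,0), heading=0, pen down
RT 90: heading 0 -> 270
REPEAT 4 [
  -- iteration 1/4 --
  RT 270: heading 270 -> 0
  PD: pen down
  -- iteration 2/4 --
  RT 270: heading 0 -> 90
  PD: pen down
  -- iteration 3/4 --
  RT 270: heading 90 -> 180
  PD: pen down
  -- iteration 4/4 --
  RT 270: heading 180 -> 270
  PD: pen down
]
FD 18: (0,0) -> (0,-18) [heading=270, draw]
PD: pen down
Final: pos=(0,-18), heading=270, 1 segment(s) drawn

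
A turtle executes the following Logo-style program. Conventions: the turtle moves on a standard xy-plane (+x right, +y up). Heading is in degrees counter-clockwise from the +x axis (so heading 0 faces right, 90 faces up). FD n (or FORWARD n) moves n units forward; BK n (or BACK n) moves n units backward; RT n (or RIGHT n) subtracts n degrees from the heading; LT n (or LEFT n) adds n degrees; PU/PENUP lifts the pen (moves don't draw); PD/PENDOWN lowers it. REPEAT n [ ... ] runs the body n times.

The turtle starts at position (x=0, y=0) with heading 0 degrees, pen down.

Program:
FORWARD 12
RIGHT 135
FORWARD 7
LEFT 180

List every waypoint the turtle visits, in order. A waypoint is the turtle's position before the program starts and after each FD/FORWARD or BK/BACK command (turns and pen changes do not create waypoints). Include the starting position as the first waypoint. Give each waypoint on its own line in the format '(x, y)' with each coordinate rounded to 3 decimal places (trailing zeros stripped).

Executing turtle program step by step:
Start: pos=(0,0), heading=0, pen down
FD 12: (0,0) -> (12,0) [heading=0, draw]
RT 135: heading 0 -> 225
FD 7: (12,0) -> (7.05,-4.95) [heading=225, draw]
LT 180: heading 225 -> 45
Final: pos=(7.05,-4.95), heading=45, 2 segment(s) drawn
Waypoints (3 total):
(0, 0)
(12, 0)
(7.05, -4.95)

Answer: (0, 0)
(12, 0)
(7.05, -4.95)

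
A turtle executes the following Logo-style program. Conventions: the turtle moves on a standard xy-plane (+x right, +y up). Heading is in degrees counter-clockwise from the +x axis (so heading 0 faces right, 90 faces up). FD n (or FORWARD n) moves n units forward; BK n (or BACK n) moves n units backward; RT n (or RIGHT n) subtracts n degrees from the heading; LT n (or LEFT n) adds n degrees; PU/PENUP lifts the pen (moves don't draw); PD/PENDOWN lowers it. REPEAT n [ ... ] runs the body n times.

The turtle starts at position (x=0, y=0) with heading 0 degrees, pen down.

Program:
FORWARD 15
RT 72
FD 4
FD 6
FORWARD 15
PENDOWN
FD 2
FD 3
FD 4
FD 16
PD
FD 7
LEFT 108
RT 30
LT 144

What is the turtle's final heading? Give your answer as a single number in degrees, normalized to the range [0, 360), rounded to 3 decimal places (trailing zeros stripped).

Answer: 150

Derivation:
Executing turtle program step by step:
Start: pos=(0,0), heading=0, pen down
FD 15: (0,0) -> (15,0) [heading=0, draw]
RT 72: heading 0 -> 288
FD 4: (15,0) -> (16.236,-3.804) [heading=288, draw]
FD 6: (16.236,-3.804) -> (18.09,-9.511) [heading=288, draw]
FD 15: (18.09,-9.511) -> (22.725,-23.776) [heading=288, draw]
PD: pen down
FD 2: (22.725,-23.776) -> (23.343,-25.679) [heading=288, draw]
FD 3: (23.343,-25.679) -> (24.271,-28.532) [heading=288, draw]
FD 4: (24.271,-28.532) -> (25.507,-32.336) [heading=288, draw]
FD 16: (25.507,-32.336) -> (30.451,-47.553) [heading=288, draw]
PD: pen down
FD 7: (30.451,-47.553) -> (32.614,-54.21) [heading=288, draw]
LT 108: heading 288 -> 36
RT 30: heading 36 -> 6
LT 144: heading 6 -> 150
Final: pos=(32.614,-54.21), heading=150, 9 segment(s) drawn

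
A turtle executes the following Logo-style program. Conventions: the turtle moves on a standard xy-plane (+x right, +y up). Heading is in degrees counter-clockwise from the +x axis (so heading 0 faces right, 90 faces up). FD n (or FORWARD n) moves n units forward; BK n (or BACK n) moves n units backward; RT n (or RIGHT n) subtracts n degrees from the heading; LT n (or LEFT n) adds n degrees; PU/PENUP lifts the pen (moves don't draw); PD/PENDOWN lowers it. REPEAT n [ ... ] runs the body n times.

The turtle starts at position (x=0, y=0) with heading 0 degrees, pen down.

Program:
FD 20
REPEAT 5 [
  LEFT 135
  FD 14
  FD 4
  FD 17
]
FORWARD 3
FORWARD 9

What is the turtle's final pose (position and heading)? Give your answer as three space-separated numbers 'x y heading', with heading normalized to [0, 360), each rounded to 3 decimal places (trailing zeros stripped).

Executing turtle program step by step:
Start: pos=(0,0), heading=0, pen down
FD 20: (0,0) -> (20,0) [heading=0, draw]
REPEAT 5 [
  -- iteration 1/5 --
  LT 135: heading 0 -> 135
  FD 14: (20,0) -> (10.101,9.899) [heading=135, draw]
  FD 4: (10.101,9.899) -> (7.272,12.728) [heading=135, draw]
  FD 17: (7.272,12.728) -> (-4.749,24.749) [heading=135, draw]
  -- iteration 2/5 --
  LT 135: heading 135 -> 270
  FD 14: (-4.749,24.749) -> (-4.749,10.749) [heading=270, draw]
  FD 4: (-4.749,10.749) -> (-4.749,6.749) [heading=270, draw]
  FD 17: (-4.749,6.749) -> (-4.749,-10.251) [heading=270, draw]
  -- iteration 3/5 --
  LT 135: heading 270 -> 45
  FD 14: (-4.749,-10.251) -> (5.151,-0.352) [heading=45, draw]
  FD 4: (5.151,-0.352) -> (7.979,2.477) [heading=45, draw]
  FD 17: (7.979,2.477) -> (20,14.497) [heading=45, draw]
  -- iteration 4/5 --
  LT 135: heading 45 -> 180
  FD 14: (20,14.497) -> (6,14.497) [heading=180, draw]
  FD 4: (6,14.497) -> (2,14.497) [heading=180, draw]
  FD 17: (2,14.497) -> (-15,14.497) [heading=180, draw]
  -- iteration 5/5 --
  LT 135: heading 180 -> 315
  FD 14: (-15,14.497) -> (-5.101,4.598) [heading=315, draw]
  FD 4: (-5.101,4.598) -> (-2.272,1.77) [heading=315, draw]
  FD 17: (-2.272,1.77) -> (9.749,-10.251) [heading=315, draw]
]
FD 3: (9.749,-10.251) -> (11.87,-12.373) [heading=315, draw]
FD 9: (11.87,-12.373) -> (18.234,-18.737) [heading=315, draw]
Final: pos=(18.234,-18.737), heading=315, 18 segment(s) drawn

Answer: 18.234 -18.737 315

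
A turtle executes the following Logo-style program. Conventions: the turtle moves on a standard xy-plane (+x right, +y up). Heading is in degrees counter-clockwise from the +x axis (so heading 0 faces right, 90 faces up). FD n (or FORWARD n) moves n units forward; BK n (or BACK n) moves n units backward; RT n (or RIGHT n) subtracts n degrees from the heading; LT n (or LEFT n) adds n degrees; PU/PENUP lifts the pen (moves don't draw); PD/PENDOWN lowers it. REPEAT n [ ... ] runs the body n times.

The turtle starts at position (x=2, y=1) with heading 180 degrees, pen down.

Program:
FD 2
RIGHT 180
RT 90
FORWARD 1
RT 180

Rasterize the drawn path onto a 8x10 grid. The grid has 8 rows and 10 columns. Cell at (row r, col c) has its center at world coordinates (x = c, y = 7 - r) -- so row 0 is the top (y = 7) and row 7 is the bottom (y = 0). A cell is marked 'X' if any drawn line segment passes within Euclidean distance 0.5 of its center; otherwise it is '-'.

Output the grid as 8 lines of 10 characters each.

Answer: ----------
----------
----------
----------
----------
----------
XXX-------
X---------

Derivation:
Segment 0: (2,1) -> (0,1)
Segment 1: (0,1) -> (0,0)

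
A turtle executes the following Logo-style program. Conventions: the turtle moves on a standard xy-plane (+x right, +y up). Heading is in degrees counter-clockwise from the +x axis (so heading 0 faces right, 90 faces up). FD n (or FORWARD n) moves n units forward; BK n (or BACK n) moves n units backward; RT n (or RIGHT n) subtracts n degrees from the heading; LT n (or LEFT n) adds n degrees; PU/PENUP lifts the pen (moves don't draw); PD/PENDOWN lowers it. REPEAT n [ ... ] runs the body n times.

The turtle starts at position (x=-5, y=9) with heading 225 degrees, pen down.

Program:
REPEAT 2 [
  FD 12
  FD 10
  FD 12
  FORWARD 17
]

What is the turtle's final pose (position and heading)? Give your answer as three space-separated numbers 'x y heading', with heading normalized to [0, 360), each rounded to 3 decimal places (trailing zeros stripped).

Answer: -77.125 -63.125 225

Derivation:
Executing turtle program step by step:
Start: pos=(-5,9), heading=225, pen down
REPEAT 2 [
  -- iteration 1/2 --
  FD 12: (-5,9) -> (-13.485,0.515) [heading=225, draw]
  FD 10: (-13.485,0.515) -> (-20.556,-6.556) [heading=225, draw]
  FD 12: (-20.556,-6.556) -> (-29.042,-15.042) [heading=225, draw]
  FD 17: (-29.042,-15.042) -> (-41.062,-27.062) [heading=225, draw]
  -- iteration 2/2 --
  FD 12: (-41.062,-27.062) -> (-49.548,-35.548) [heading=225, draw]
  FD 10: (-49.548,-35.548) -> (-56.619,-42.619) [heading=225, draw]
  FD 12: (-56.619,-42.619) -> (-65.104,-51.104) [heading=225, draw]
  FD 17: (-65.104,-51.104) -> (-77.125,-63.125) [heading=225, draw]
]
Final: pos=(-77.125,-63.125), heading=225, 8 segment(s) drawn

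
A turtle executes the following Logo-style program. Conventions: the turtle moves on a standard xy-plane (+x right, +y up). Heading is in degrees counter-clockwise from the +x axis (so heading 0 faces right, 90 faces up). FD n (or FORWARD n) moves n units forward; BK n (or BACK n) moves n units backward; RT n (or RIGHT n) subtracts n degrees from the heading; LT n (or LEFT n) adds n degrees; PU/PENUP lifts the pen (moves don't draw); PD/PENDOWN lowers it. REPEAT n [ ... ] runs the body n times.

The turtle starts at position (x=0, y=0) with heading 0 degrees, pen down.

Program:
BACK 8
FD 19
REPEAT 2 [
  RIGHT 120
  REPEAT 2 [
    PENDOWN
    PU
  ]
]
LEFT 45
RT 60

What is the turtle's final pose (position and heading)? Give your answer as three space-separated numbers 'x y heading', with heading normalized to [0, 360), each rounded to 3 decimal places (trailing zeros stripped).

Answer: 11 0 105

Derivation:
Executing turtle program step by step:
Start: pos=(0,0), heading=0, pen down
BK 8: (0,0) -> (-8,0) [heading=0, draw]
FD 19: (-8,0) -> (11,0) [heading=0, draw]
REPEAT 2 [
  -- iteration 1/2 --
  RT 120: heading 0 -> 240
  REPEAT 2 [
    -- iteration 1/2 --
    PD: pen down
    PU: pen up
    -- iteration 2/2 --
    PD: pen down
    PU: pen up
  ]
  -- iteration 2/2 --
  RT 120: heading 240 -> 120
  REPEAT 2 [
    -- iteration 1/2 --
    PD: pen down
    PU: pen up
    -- iteration 2/2 --
    PD: pen down
    PU: pen up
  ]
]
LT 45: heading 120 -> 165
RT 60: heading 165 -> 105
Final: pos=(11,0), heading=105, 2 segment(s) drawn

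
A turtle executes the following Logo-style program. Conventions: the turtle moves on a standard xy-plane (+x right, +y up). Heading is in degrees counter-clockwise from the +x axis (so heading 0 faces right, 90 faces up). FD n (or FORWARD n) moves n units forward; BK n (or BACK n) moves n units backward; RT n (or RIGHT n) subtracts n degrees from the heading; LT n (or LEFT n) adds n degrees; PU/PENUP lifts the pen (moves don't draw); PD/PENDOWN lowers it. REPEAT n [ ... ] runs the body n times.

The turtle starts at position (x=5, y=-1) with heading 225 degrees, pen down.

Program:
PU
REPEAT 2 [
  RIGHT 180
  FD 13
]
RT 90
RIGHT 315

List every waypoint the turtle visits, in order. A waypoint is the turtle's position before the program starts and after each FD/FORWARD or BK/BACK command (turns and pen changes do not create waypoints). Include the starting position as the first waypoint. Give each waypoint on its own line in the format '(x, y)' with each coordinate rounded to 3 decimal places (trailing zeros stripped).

Answer: (5, -1)
(14.192, 8.192)
(5, -1)

Derivation:
Executing turtle program step by step:
Start: pos=(5,-1), heading=225, pen down
PU: pen up
REPEAT 2 [
  -- iteration 1/2 --
  RT 180: heading 225 -> 45
  FD 13: (5,-1) -> (14.192,8.192) [heading=45, move]
  -- iteration 2/2 --
  RT 180: heading 45 -> 225
  FD 13: (14.192,8.192) -> (5,-1) [heading=225, move]
]
RT 90: heading 225 -> 135
RT 315: heading 135 -> 180
Final: pos=(5,-1), heading=180, 0 segment(s) drawn
Waypoints (3 total):
(5, -1)
(14.192, 8.192)
(5, -1)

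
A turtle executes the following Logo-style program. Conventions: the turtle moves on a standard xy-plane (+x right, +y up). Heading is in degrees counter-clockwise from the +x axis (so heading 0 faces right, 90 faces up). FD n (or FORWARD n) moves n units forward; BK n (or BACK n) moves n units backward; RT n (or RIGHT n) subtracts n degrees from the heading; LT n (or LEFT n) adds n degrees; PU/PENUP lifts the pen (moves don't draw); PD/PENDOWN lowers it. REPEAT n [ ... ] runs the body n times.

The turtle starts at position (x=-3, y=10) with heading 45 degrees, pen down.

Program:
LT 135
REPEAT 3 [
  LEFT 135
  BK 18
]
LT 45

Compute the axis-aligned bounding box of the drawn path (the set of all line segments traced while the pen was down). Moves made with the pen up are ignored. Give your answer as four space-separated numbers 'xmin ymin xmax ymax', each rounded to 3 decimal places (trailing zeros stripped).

Answer: -15.728 4.728 -3 22.728

Derivation:
Executing turtle program step by step:
Start: pos=(-3,10), heading=45, pen down
LT 135: heading 45 -> 180
REPEAT 3 [
  -- iteration 1/3 --
  LT 135: heading 180 -> 315
  BK 18: (-3,10) -> (-15.728,22.728) [heading=315, draw]
  -- iteration 2/3 --
  LT 135: heading 315 -> 90
  BK 18: (-15.728,22.728) -> (-15.728,4.728) [heading=90, draw]
  -- iteration 3/3 --
  LT 135: heading 90 -> 225
  BK 18: (-15.728,4.728) -> (-3,17.456) [heading=225, draw]
]
LT 45: heading 225 -> 270
Final: pos=(-3,17.456), heading=270, 3 segment(s) drawn

Segment endpoints: x in {-15.728, -15.728, -3, -3}, y in {4.728, 10, 17.456, 22.728}
xmin=-15.728, ymin=4.728, xmax=-3, ymax=22.728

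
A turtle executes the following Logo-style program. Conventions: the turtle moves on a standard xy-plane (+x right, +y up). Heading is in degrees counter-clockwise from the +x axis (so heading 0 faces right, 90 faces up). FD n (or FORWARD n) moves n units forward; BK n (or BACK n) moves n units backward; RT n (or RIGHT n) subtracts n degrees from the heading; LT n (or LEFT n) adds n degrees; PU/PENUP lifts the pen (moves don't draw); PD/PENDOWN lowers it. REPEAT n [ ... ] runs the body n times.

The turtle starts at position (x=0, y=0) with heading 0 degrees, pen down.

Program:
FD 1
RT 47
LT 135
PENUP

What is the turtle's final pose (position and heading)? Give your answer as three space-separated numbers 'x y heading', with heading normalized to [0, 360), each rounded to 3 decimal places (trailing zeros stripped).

Answer: 1 0 88

Derivation:
Executing turtle program step by step:
Start: pos=(0,0), heading=0, pen down
FD 1: (0,0) -> (1,0) [heading=0, draw]
RT 47: heading 0 -> 313
LT 135: heading 313 -> 88
PU: pen up
Final: pos=(1,0), heading=88, 1 segment(s) drawn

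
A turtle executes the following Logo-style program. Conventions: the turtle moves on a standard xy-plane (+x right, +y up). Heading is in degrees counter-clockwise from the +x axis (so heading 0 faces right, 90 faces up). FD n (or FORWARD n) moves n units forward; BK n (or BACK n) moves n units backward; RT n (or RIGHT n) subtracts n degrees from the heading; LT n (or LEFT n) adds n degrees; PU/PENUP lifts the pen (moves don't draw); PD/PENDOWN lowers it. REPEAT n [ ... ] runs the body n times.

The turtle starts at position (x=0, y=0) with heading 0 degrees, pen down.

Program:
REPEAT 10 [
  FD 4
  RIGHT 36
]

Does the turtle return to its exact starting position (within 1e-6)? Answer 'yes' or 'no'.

Executing turtle program step by step:
Start: pos=(0,0), heading=0, pen down
REPEAT 10 [
  -- iteration 1/10 --
  FD 4: (0,0) -> (4,0) [heading=0, draw]
  RT 36: heading 0 -> 324
  -- iteration 2/10 --
  FD 4: (4,0) -> (7.236,-2.351) [heading=324, draw]
  RT 36: heading 324 -> 288
  -- iteration 3/10 --
  FD 4: (7.236,-2.351) -> (8.472,-6.155) [heading=288, draw]
  RT 36: heading 288 -> 252
  -- iteration 4/10 --
  FD 4: (8.472,-6.155) -> (7.236,-9.96) [heading=252, draw]
  RT 36: heading 252 -> 216
  -- iteration 5/10 --
  FD 4: (7.236,-9.96) -> (4,-12.311) [heading=216, draw]
  RT 36: heading 216 -> 180
  -- iteration 6/10 --
  FD 4: (4,-12.311) -> (0,-12.311) [heading=180, draw]
  RT 36: heading 180 -> 144
  -- iteration 7/10 --
  FD 4: (0,-12.311) -> (-3.236,-9.96) [heading=144, draw]
  RT 36: heading 144 -> 108
  -- iteration 8/10 --
  FD 4: (-3.236,-9.96) -> (-4.472,-6.155) [heading=108, draw]
  RT 36: heading 108 -> 72
  -- iteration 9/10 --
  FD 4: (-4.472,-6.155) -> (-3.236,-2.351) [heading=72, draw]
  RT 36: heading 72 -> 36
  -- iteration 10/10 --
  FD 4: (-3.236,-2.351) -> (0,0) [heading=36, draw]
  RT 36: heading 36 -> 0
]
Final: pos=(0,0), heading=0, 10 segment(s) drawn

Start position: (0, 0)
Final position: (0, 0)
Distance = 0; < 1e-6 -> CLOSED

Answer: yes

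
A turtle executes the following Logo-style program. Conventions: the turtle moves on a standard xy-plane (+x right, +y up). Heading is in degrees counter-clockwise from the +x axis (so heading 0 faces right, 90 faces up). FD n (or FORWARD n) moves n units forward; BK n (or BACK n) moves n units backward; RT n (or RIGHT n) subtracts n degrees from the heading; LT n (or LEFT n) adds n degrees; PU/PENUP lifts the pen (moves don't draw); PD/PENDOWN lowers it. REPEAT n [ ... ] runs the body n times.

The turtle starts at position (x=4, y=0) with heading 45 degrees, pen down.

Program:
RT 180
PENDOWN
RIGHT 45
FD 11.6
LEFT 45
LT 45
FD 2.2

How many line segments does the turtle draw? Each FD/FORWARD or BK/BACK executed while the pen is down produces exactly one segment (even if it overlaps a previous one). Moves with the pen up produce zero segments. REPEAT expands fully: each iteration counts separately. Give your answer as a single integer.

Executing turtle program step by step:
Start: pos=(4,0), heading=45, pen down
RT 180: heading 45 -> 225
PD: pen down
RT 45: heading 225 -> 180
FD 11.6: (4,0) -> (-7.6,0) [heading=180, draw]
LT 45: heading 180 -> 225
LT 45: heading 225 -> 270
FD 2.2: (-7.6,0) -> (-7.6,-2.2) [heading=270, draw]
Final: pos=(-7.6,-2.2), heading=270, 2 segment(s) drawn
Segments drawn: 2

Answer: 2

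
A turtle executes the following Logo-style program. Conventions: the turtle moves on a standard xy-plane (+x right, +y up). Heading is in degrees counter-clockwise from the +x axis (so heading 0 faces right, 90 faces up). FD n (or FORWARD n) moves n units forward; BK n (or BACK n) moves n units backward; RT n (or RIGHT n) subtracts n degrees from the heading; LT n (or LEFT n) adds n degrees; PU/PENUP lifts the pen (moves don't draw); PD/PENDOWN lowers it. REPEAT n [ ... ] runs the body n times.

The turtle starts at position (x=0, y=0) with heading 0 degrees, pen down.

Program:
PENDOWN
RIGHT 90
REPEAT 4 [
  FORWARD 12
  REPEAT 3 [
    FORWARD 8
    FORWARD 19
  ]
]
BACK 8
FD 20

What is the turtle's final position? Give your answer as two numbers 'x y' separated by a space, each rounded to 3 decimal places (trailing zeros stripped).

Answer: 0 -384

Derivation:
Executing turtle program step by step:
Start: pos=(0,0), heading=0, pen down
PD: pen down
RT 90: heading 0 -> 270
REPEAT 4 [
  -- iteration 1/4 --
  FD 12: (0,0) -> (0,-12) [heading=270, draw]
  REPEAT 3 [
    -- iteration 1/3 --
    FD 8: (0,-12) -> (0,-20) [heading=270, draw]
    FD 19: (0,-20) -> (0,-39) [heading=270, draw]
    -- iteration 2/3 --
    FD 8: (0,-39) -> (0,-47) [heading=270, draw]
    FD 19: (0,-47) -> (0,-66) [heading=270, draw]
    -- iteration 3/3 --
    FD 8: (0,-66) -> (0,-74) [heading=270, draw]
    FD 19: (0,-74) -> (0,-93) [heading=270, draw]
  ]
  -- iteration 2/4 --
  FD 12: (0,-93) -> (0,-105) [heading=270, draw]
  REPEAT 3 [
    -- iteration 1/3 --
    FD 8: (0,-105) -> (0,-113) [heading=270, draw]
    FD 19: (0,-113) -> (0,-132) [heading=270, draw]
    -- iteration 2/3 --
    FD 8: (0,-132) -> (0,-140) [heading=270, draw]
    FD 19: (0,-140) -> (0,-159) [heading=270, draw]
    -- iteration 3/3 --
    FD 8: (0,-159) -> (0,-167) [heading=270, draw]
    FD 19: (0,-167) -> (0,-186) [heading=270, draw]
  ]
  -- iteration 3/4 --
  FD 12: (0,-186) -> (0,-198) [heading=270, draw]
  REPEAT 3 [
    -- iteration 1/3 --
    FD 8: (0,-198) -> (0,-206) [heading=270, draw]
    FD 19: (0,-206) -> (0,-225) [heading=270, draw]
    -- iteration 2/3 --
    FD 8: (0,-225) -> (0,-233) [heading=270, draw]
    FD 19: (0,-233) -> (0,-252) [heading=270, draw]
    -- iteration 3/3 --
    FD 8: (0,-252) -> (0,-260) [heading=270, draw]
    FD 19: (0,-260) -> (0,-279) [heading=270, draw]
  ]
  -- iteration 4/4 --
  FD 12: (0,-279) -> (0,-291) [heading=270, draw]
  REPEAT 3 [
    -- iteration 1/3 --
    FD 8: (0,-291) -> (0,-299) [heading=270, draw]
    FD 19: (0,-299) -> (0,-318) [heading=270, draw]
    -- iteration 2/3 --
    FD 8: (0,-318) -> (0,-326) [heading=270, draw]
    FD 19: (0,-326) -> (0,-345) [heading=270, draw]
    -- iteration 3/3 --
    FD 8: (0,-345) -> (0,-353) [heading=270, draw]
    FD 19: (0,-353) -> (0,-372) [heading=270, draw]
  ]
]
BK 8: (0,-372) -> (0,-364) [heading=270, draw]
FD 20: (0,-364) -> (0,-384) [heading=270, draw]
Final: pos=(0,-384), heading=270, 30 segment(s) drawn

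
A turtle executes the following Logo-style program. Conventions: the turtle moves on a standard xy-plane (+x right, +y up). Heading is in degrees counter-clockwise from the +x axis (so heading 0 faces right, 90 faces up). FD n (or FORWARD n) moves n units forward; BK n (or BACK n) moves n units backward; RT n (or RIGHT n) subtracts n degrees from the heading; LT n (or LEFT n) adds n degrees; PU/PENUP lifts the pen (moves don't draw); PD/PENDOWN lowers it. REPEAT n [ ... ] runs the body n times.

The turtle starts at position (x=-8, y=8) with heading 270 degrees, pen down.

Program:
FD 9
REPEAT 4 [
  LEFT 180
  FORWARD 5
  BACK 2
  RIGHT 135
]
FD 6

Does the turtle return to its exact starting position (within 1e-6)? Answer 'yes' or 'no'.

Executing turtle program step by step:
Start: pos=(-8,8), heading=270, pen down
FD 9: (-8,8) -> (-8,-1) [heading=270, draw]
REPEAT 4 [
  -- iteration 1/4 --
  LT 180: heading 270 -> 90
  FD 5: (-8,-1) -> (-8,4) [heading=90, draw]
  BK 2: (-8,4) -> (-8,2) [heading=90, draw]
  RT 135: heading 90 -> 315
  -- iteration 2/4 --
  LT 180: heading 315 -> 135
  FD 5: (-8,2) -> (-11.536,5.536) [heading=135, draw]
  BK 2: (-11.536,5.536) -> (-10.121,4.121) [heading=135, draw]
  RT 135: heading 135 -> 0
  -- iteration 3/4 --
  LT 180: heading 0 -> 180
  FD 5: (-10.121,4.121) -> (-15.121,4.121) [heading=180, draw]
  BK 2: (-15.121,4.121) -> (-13.121,4.121) [heading=180, draw]
  RT 135: heading 180 -> 45
  -- iteration 4/4 --
  LT 180: heading 45 -> 225
  FD 5: (-13.121,4.121) -> (-16.657,0.586) [heading=225, draw]
  BK 2: (-16.657,0.586) -> (-15.243,2) [heading=225, draw]
  RT 135: heading 225 -> 90
]
FD 6: (-15.243,2) -> (-15.243,8) [heading=90, draw]
Final: pos=(-15.243,8), heading=90, 10 segment(s) drawn

Start position: (-8, 8)
Final position: (-15.243, 8)
Distance = 7.243; >= 1e-6 -> NOT closed

Answer: no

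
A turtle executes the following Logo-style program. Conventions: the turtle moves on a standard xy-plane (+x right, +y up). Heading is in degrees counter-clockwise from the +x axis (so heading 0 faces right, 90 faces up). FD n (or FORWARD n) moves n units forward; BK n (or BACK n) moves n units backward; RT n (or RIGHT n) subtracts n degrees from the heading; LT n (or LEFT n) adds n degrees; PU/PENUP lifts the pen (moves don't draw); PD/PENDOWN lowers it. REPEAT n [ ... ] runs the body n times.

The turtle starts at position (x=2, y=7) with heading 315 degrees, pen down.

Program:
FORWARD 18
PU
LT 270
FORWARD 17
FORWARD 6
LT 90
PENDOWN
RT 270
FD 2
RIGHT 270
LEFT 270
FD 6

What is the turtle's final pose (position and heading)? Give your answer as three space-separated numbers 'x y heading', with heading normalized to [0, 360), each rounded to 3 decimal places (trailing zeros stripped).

Answer: 4.121 -16.335 45

Derivation:
Executing turtle program step by step:
Start: pos=(2,7), heading=315, pen down
FD 18: (2,7) -> (14.728,-5.728) [heading=315, draw]
PU: pen up
LT 270: heading 315 -> 225
FD 17: (14.728,-5.728) -> (2.707,-17.749) [heading=225, move]
FD 6: (2.707,-17.749) -> (-1.536,-21.991) [heading=225, move]
LT 90: heading 225 -> 315
PD: pen down
RT 270: heading 315 -> 45
FD 2: (-1.536,-21.991) -> (-0.121,-20.577) [heading=45, draw]
RT 270: heading 45 -> 135
LT 270: heading 135 -> 45
FD 6: (-0.121,-20.577) -> (4.121,-16.335) [heading=45, draw]
Final: pos=(4.121,-16.335), heading=45, 3 segment(s) drawn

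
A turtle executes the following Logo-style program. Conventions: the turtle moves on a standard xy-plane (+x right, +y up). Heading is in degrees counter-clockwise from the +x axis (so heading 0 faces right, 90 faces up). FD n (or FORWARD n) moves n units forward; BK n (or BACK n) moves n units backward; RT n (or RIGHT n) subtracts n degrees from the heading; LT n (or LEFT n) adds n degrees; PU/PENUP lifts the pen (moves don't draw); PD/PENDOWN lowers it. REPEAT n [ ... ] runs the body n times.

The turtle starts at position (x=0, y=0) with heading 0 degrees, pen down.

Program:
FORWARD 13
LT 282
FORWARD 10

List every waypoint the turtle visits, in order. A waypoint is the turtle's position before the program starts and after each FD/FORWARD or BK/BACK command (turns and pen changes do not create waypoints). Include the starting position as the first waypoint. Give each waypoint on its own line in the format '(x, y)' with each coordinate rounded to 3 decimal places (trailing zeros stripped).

Answer: (0, 0)
(13, 0)
(15.079, -9.781)

Derivation:
Executing turtle program step by step:
Start: pos=(0,0), heading=0, pen down
FD 13: (0,0) -> (13,0) [heading=0, draw]
LT 282: heading 0 -> 282
FD 10: (13,0) -> (15.079,-9.781) [heading=282, draw]
Final: pos=(15.079,-9.781), heading=282, 2 segment(s) drawn
Waypoints (3 total):
(0, 0)
(13, 0)
(15.079, -9.781)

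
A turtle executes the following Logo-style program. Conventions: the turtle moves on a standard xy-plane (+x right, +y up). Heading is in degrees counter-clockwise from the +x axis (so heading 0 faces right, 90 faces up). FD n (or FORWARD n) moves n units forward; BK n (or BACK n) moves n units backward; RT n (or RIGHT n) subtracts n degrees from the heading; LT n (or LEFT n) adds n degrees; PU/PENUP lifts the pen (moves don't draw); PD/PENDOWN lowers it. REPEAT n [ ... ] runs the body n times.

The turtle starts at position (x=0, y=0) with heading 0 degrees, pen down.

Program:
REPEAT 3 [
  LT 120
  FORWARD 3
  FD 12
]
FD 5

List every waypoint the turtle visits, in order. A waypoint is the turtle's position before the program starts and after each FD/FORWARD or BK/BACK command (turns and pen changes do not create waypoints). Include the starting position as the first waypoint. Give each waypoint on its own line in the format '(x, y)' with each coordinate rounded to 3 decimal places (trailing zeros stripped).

Answer: (0, 0)
(-1.5, 2.598)
(-7.5, 12.99)
(-9, 10.392)
(-15, 0)
(-12, 0)
(0, 0)
(5, 0)

Derivation:
Executing turtle program step by step:
Start: pos=(0,0), heading=0, pen down
REPEAT 3 [
  -- iteration 1/3 --
  LT 120: heading 0 -> 120
  FD 3: (0,0) -> (-1.5,2.598) [heading=120, draw]
  FD 12: (-1.5,2.598) -> (-7.5,12.99) [heading=120, draw]
  -- iteration 2/3 --
  LT 120: heading 120 -> 240
  FD 3: (-7.5,12.99) -> (-9,10.392) [heading=240, draw]
  FD 12: (-9,10.392) -> (-15,0) [heading=240, draw]
  -- iteration 3/3 --
  LT 120: heading 240 -> 0
  FD 3: (-15,0) -> (-12,0) [heading=0, draw]
  FD 12: (-12,0) -> (0,0) [heading=0, draw]
]
FD 5: (0,0) -> (5,0) [heading=0, draw]
Final: pos=(5,0), heading=0, 7 segment(s) drawn
Waypoints (8 total):
(0, 0)
(-1.5, 2.598)
(-7.5, 12.99)
(-9, 10.392)
(-15, 0)
(-12, 0)
(0, 0)
(5, 0)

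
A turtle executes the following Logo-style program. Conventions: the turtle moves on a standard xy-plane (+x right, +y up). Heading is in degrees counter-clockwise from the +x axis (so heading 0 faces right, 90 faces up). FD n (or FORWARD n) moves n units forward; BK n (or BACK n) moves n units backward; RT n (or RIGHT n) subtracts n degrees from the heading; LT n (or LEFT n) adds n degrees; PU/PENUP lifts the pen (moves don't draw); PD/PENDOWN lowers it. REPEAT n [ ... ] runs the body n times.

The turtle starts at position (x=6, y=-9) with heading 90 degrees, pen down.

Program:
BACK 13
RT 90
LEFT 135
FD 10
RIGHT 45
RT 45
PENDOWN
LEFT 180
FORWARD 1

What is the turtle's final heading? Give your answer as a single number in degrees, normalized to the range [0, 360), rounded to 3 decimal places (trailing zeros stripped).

Executing turtle program step by step:
Start: pos=(6,-9), heading=90, pen down
BK 13: (6,-9) -> (6,-22) [heading=90, draw]
RT 90: heading 90 -> 0
LT 135: heading 0 -> 135
FD 10: (6,-22) -> (-1.071,-14.929) [heading=135, draw]
RT 45: heading 135 -> 90
RT 45: heading 90 -> 45
PD: pen down
LT 180: heading 45 -> 225
FD 1: (-1.071,-14.929) -> (-1.778,-15.636) [heading=225, draw]
Final: pos=(-1.778,-15.636), heading=225, 3 segment(s) drawn

Answer: 225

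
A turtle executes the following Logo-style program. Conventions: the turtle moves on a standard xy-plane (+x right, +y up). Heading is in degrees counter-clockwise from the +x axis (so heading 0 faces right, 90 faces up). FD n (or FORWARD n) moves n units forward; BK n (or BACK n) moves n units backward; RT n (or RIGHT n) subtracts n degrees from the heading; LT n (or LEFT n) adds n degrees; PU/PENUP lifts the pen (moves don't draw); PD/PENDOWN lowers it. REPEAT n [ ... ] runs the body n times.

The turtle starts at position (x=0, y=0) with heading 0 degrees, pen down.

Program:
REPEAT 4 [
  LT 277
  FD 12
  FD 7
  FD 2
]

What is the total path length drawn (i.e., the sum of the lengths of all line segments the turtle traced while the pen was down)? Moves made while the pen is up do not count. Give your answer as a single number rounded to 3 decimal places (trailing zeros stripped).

Answer: 84

Derivation:
Executing turtle program step by step:
Start: pos=(0,0), heading=0, pen down
REPEAT 4 [
  -- iteration 1/4 --
  LT 277: heading 0 -> 277
  FD 12: (0,0) -> (1.462,-11.911) [heading=277, draw]
  FD 7: (1.462,-11.911) -> (2.316,-18.858) [heading=277, draw]
  FD 2: (2.316,-18.858) -> (2.559,-20.843) [heading=277, draw]
  -- iteration 2/4 --
  LT 277: heading 277 -> 194
  FD 12: (2.559,-20.843) -> (-9.084,-23.747) [heading=194, draw]
  FD 7: (-9.084,-23.747) -> (-15.876,-25.44) [heading=194, draw]
  FD 2: (-15.876,-25.44) -> (-17.817,-25.924) [heading=194, draw]
  -- iteration 3/4 --
  LT 277: heading 194 -> 111
  FD 12: (-17.817,-25.924) -> (-22.117,-14.721) [heading=111, draw]
  FD 7: (-22.117,-14.721) -> (-24.626,-8.186) [heading=111, draw]
  FD 2: (-24.626,-8.186) -> (-25.343,-6.319) [heading=111, draw]
  -- iteration 4/4 --
  LT 277: heading 111 -> 28
  FD 12: (-25.343,-6.319) -> (-14.747,-0.685) [heading=28, draw]
  FD 7: (-14.747,-0.685) -> (-8.567,2.601) [heading=28, draw]
  FD 2: (-8.567,2.601) -> (-6.801,3.54) [heading=28, draw]
]
Final: pos=(-6.801,3.54), heading=28, 12 segment(s) drawn

Segment lengths:
  seg 1: (0,0) -> (1.462,-11.911), length = 12
  seg 2: (1.462,-11.911) -> (2.316,-18.858), length = 7
  seg 3: (2.316,-18.858) -> (2.559,-20.843), length = 2
  seg 4: (2.559,-20.843) -> (-9.084,-23.747), length = 12
  seg 5: (-9.084,-23.747) -> (-15.876,-25.44), length = 7
  seg 6: (-15.876,-25.44) -> (-17.817,-25.924), length = 2
  seg 7: (-17.817,-25.924) -> (-22.117,-14.721), length = 12
  seg 8: (-22.117,-14.721) -> (-24.626,-8.186), length = 7
  seg 9: (-24.626,-8.186) -> (-25.343,-6.319), length = 2
  seg 10: (-25.343,-6.319) -> (-14.747,-0.685), length = 12
  seg 11: (-14.747,-0.685) -> (-8.567,2.601), length = 7
  seg 12: (-8.567,2.601) -> (-6.801,3.54), length = 2
Total = 84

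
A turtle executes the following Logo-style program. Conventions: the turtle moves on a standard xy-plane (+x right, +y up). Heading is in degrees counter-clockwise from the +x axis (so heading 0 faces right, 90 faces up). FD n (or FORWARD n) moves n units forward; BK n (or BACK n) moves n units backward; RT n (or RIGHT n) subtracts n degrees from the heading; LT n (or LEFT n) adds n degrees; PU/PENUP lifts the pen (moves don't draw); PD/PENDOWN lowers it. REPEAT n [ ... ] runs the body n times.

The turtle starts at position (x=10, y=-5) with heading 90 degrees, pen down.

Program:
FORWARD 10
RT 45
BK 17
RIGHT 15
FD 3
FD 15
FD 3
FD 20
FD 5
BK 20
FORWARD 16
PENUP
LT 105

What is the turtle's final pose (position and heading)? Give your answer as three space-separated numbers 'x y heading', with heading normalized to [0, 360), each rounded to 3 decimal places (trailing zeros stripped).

Executing turtle program step by step:
Start: pos=(10,-5), heading=90, pen down
FD 10: (10,-5) -> (10,5) [heading=90, draw]
RT 45: heading 90 -> 45
BK 17: (10,5) -> (-2.021,-7.021) [heading=45, draw]
RT 15: heading 45 -> 30
FD 3: (-2.021,-7.021) -> (0.577,-5.521) [heading=30, draw]
FD 15: (0.577,-5.521) -> (13.568,1.979) [heading=30, draw]
FD 3: (13.568,1.979) -> (16.166,3.479) [heading=30, draw]
FD 20: (16.166,3.479) -> (33.486,13.479) [heading=30, draw]
FD 5: (33.486,13.479) -> (37.816,15.979) [heading=30, draw]
BK 20: (37.816,15.979) -> (20.496,5.979) [heading=30, draw]
FD 16: (20.496,5.979) -> (34.352,13.979) [heading=30, draw]
PU: pen up
LT 105: heading 30 -> 135
Final: pos=(34.352,13.979), heading=135, 9 segment(s) drawn

Answer: 34.352 13.979 135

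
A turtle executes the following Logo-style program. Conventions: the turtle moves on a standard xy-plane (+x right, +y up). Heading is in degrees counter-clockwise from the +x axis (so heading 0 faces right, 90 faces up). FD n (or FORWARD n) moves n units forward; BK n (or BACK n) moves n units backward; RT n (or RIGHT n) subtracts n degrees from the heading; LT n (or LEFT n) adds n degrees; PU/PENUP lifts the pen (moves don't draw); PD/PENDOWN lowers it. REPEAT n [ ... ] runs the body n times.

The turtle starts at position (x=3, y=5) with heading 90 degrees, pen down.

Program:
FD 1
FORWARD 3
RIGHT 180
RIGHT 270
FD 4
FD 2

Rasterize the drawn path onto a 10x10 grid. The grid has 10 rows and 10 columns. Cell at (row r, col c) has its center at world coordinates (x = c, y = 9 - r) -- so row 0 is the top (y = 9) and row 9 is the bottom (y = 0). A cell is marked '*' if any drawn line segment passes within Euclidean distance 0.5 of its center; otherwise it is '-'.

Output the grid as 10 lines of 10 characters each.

Segment 0: (3,5) -> (3,6)
Segment 1: (3,6) -> (3,9)
Segment 2: (3,9) -> (7,9)
Segment 3: (7,9) -> (9,9)

Answer: ---*******
---*------
---*------
---*------
---*------
----------
----------
----------
----------
----------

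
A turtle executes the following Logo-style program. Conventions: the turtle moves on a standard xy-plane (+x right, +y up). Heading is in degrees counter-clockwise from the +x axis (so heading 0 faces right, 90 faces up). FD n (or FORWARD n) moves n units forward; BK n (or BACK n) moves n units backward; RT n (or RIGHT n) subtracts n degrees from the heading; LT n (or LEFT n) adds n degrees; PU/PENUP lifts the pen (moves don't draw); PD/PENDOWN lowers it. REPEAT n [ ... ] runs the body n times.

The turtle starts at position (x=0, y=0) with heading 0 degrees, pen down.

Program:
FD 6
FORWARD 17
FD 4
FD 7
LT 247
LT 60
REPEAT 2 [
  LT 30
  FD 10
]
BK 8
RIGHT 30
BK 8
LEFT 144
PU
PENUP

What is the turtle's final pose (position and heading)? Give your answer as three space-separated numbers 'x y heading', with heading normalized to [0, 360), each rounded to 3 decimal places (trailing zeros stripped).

Answer: 37.826 -0.538 121

Derivation:
Executing turtle program step by step:
Start: pos=(0,0), heading=0, pen down
FD 6: (0,0) -> (6,0) [heading=0, draw]
FD 17: (6,0) -> (23,0) [heading=0, draw]
FD 4: (23,0) -> (27,0) [heading=0, draw]
FD 7: (27,0) -> (34,0) [heading=0, draw]
LT 247: heading 0 -> 247
LT 60: heading 247 -> 307
REPEAT 2 [
  -- iteration 1/2 --
  LT 30: heading 307 -> 337
  FD 10: (34,0) -> (43.205,-3.907) [heading=337, draw]
  -- iteration 2/2 --
  LT 30: heading 337 -> 7
  FD 10: (43.205,-3.907) -> (53.131,-2.689) [heading=7, draw]
]
BK 8: (53.131,-2.689) -> (45.19,-3.664) [heading=7, draw]
RT 30: heading 7 -> 337
BK 8: (45.19,-3.664) -> (37.826,-0.538) [heading=337, draw]
LT 144: heading 337 -> 121
PU: pen up
PU: pen up
Final: pos=(37.826,-0.538), heading=121, 8 segment(s) drawn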